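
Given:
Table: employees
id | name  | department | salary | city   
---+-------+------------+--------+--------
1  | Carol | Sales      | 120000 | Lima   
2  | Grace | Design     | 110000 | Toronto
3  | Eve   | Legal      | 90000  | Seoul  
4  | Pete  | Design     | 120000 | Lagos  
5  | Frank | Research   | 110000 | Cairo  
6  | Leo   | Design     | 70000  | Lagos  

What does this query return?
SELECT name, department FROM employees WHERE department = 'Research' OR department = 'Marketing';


Filtering: department = 'Research' OR 'Marketing'
Matching: 1 rows

1 rows:
Frank, Research


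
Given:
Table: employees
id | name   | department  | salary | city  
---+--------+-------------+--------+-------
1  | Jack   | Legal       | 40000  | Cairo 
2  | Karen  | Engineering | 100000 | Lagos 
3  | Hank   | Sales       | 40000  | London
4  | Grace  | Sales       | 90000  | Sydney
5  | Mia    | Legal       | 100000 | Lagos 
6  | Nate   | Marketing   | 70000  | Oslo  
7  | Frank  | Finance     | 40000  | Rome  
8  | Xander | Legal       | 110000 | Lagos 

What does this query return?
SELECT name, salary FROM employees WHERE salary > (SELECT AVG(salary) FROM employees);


Subquery: AVG(salary) = 73750.0
Filtering: salary > 73750.0
  Karen (100000) -> MATCH
  Grace (90000) -> MATCH
  Mia (100000) -> MATCH
  Xander (110000) -> MATCH


4 rows:
Karen, 100000
Grace, 90000
Mia, 100000
Xander, 110000


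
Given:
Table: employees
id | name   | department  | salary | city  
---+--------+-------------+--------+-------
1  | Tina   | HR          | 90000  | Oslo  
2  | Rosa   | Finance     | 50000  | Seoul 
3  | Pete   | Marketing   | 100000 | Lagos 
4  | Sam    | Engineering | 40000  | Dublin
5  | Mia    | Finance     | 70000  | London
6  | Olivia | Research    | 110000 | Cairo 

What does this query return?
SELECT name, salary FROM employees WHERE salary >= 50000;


Filtering: salary >= 50000
Matching: 5 rows

5 rows:
Tina, 90000
Rosa, 50000
Pete, 100000
Mia, 70000
Olivia, 110000


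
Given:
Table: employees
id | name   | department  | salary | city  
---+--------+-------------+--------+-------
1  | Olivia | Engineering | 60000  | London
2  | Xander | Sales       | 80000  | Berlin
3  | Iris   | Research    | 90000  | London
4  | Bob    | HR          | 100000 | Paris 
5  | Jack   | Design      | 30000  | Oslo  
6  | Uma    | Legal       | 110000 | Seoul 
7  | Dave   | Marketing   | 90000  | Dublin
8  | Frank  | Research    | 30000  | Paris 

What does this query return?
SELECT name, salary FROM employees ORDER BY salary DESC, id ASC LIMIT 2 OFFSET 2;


Sort by salary DESC (id ASC tiebreak), then skip 2 and take 2
Rows 3 through 4

2 rows:
Iris, 90000
Dave, 90000


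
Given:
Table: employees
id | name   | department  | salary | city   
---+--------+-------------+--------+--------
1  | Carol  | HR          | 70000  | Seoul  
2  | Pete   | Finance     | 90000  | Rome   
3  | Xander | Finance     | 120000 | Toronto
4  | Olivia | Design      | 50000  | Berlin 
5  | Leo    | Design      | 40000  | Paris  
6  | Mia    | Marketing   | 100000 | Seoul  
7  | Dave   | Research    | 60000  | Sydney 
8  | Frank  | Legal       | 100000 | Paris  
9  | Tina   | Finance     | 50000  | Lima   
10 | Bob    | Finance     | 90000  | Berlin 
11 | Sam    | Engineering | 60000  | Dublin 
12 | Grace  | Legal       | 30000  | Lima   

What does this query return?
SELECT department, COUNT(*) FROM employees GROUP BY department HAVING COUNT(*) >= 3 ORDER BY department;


Groups with count >= 3:
  Finance: 4 -> PASS
  Design: 2 -> filtered out
  Engineering: 1 -> filtered out
  HR: 1 -> filtered out
  Legal: 2 -> filtered out
  Marketing: 1 -> filtered out
  Research: 1 -> filtered out


1 groups:
Finance, 4


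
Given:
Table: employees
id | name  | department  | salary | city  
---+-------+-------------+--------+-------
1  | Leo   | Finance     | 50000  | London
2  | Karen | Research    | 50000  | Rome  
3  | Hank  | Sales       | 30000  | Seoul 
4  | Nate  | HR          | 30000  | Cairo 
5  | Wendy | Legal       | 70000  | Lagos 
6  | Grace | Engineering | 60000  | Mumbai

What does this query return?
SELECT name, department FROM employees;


Projecting columns: name, department

6 rows:
Leo, Finance
Karen, Research
Hank, Sales
Nate, HR
Wendy, Legal
Grace, Engineering


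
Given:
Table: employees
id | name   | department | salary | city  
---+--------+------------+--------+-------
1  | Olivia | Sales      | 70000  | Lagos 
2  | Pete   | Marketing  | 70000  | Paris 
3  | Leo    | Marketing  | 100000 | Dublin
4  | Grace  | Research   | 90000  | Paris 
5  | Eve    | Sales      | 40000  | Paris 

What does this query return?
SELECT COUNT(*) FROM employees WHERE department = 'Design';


Counting rows where department = 'Design'


0


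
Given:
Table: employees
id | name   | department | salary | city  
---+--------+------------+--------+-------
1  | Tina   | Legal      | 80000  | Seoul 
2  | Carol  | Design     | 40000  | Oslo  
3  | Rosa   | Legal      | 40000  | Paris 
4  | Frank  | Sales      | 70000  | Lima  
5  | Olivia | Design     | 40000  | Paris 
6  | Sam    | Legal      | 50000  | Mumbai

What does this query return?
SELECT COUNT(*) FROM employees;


COUNT(*) counts all rows

6


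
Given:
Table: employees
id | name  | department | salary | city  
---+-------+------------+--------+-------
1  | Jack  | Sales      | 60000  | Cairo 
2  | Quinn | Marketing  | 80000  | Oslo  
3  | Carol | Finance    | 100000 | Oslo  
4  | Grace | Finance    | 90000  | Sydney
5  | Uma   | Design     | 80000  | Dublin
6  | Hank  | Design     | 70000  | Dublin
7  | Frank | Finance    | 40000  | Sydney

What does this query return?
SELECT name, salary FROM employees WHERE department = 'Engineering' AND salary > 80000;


Filtering: department = 'Engineering' AND salary > 80000
Matching: 0 rows

Empty result set (0 rows)


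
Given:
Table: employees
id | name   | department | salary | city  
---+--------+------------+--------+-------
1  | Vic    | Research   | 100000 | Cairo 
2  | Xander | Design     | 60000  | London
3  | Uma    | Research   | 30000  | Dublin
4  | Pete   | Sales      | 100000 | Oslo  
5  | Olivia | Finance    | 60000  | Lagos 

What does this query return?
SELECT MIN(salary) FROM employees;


Salaries: 100000, 60000, 30000, 100000, 60000
MIN = 30000

30000


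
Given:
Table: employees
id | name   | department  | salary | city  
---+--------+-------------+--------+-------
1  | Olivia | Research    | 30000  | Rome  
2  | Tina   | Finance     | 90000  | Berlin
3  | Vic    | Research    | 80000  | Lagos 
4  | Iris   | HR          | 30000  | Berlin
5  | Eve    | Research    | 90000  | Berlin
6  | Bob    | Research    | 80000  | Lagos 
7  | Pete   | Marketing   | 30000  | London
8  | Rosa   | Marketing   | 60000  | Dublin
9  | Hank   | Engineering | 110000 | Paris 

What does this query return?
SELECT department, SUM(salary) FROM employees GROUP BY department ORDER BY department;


Summing salary within each department:
  Engineering: 110000 = 110000
  Finance: 90000 = 90000
  HR: 30000 = 30000
  Marketing: 30000 + 60000 = 90000
  Research: 30000 + 80000 + 90000 + 80000 = 280000


5 groups:
Engineering, 110000
Finance, 90000
HR, 30000
Marketing, 90000
Research, 280000


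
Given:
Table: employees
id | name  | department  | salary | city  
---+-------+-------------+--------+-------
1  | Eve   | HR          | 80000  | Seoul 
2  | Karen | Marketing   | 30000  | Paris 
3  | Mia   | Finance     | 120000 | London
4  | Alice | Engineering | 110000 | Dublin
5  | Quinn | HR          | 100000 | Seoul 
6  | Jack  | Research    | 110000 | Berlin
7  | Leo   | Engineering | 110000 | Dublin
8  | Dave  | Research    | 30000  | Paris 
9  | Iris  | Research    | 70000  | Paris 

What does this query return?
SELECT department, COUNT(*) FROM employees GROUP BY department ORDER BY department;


Assigning each row to its department group:
  Eve -> HR
  Karen -> Marketing
  Mia -> Finance
  Alice -> Engineering
  Quinn -> HR
  Jack -> Research
  Leo -> Engineering
  Dave -> Research
  Iris -> Research


5 groups:
Engineering, 2
Finance, 1
HR, 2
Marketing, 1
Research, 3


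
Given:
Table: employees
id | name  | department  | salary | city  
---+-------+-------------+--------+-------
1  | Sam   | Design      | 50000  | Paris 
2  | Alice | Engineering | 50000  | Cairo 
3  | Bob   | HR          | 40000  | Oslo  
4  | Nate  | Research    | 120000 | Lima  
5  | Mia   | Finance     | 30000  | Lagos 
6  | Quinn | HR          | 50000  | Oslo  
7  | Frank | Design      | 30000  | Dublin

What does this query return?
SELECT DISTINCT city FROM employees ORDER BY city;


All 'city' values (row order): Paris, Cairo, Oslo, Lima, Lagos, Oslo, Dublin
Removing duplicates leaves 6 unique value(s).

6 values:
Cairo
Dublin
Lagos
Lima
Oslo
Paris


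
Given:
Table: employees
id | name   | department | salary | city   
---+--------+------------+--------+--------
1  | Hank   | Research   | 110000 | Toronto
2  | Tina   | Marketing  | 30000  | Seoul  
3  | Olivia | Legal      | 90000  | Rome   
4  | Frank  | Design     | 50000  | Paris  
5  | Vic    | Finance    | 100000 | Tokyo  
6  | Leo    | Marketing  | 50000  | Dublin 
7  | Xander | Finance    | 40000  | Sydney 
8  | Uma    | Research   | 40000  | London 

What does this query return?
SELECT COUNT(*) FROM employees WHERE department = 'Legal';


Counting rows where department = 'Legal'
  Olivia -> MATCH


1


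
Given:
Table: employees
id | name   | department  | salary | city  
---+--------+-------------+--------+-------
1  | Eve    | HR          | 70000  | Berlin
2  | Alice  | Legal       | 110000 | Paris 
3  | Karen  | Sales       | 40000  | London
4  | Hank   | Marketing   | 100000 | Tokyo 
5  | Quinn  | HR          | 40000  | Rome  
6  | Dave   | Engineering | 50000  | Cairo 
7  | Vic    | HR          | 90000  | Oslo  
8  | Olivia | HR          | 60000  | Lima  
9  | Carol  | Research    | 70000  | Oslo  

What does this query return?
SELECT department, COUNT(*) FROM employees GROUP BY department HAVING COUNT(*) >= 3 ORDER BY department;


Groups with count >= 3:
  HR: 4 -> PASS
  Engineering: 1 -> filtered out
  Legal: 1 -> filtered out
  Marketing: 1 -> filtered out
  Research: 1 -> filtered out
  Sales: 1 -> filtered out


1 groups:
HR, 4


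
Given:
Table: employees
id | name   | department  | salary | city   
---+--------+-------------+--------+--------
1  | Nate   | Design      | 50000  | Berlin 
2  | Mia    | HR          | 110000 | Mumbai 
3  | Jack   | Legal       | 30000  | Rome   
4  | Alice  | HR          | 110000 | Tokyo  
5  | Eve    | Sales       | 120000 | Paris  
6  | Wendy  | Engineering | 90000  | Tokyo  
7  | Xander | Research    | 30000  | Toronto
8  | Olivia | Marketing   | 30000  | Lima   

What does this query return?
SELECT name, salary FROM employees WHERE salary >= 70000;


Filtering: salary >= 70000
Matching: 4 rows

4 rows:
Mia, 110000
Alice, 110000
Eve, 120000
Wendy, 90000


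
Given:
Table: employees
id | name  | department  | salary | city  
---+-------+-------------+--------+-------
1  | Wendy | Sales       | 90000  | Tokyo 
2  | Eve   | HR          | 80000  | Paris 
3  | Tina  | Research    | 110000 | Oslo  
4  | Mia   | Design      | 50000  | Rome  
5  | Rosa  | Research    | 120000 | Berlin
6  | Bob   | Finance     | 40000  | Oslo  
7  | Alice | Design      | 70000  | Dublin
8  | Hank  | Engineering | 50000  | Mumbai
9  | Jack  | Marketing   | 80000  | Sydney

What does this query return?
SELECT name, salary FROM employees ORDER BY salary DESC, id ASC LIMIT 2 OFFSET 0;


Sort by salary DESC (id ASC tiebreak), then skip 0 and take 2
Rows 1 through 2

2 rows:
Rosa, 120000
Tina, 110000


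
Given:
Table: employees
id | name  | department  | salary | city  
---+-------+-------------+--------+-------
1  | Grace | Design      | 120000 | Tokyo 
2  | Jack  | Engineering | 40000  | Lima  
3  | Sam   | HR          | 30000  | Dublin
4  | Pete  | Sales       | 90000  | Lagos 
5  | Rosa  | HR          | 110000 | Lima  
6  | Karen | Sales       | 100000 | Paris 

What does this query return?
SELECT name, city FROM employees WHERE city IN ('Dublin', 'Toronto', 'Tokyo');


Filtering: city IN ('Dublin', 'Toronto', 'Tokyo')
Matching: 2 rows

2 rows:
Grace, Tokyo
Sam, Dublin


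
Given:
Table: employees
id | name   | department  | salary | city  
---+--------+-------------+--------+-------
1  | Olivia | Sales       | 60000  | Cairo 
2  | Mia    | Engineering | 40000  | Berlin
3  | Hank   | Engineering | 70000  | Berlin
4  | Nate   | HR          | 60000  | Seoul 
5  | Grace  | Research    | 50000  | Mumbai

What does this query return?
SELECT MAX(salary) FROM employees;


Salaries: 60000, 40000, 70000, 60000, 50000
MAX = 70000

70000


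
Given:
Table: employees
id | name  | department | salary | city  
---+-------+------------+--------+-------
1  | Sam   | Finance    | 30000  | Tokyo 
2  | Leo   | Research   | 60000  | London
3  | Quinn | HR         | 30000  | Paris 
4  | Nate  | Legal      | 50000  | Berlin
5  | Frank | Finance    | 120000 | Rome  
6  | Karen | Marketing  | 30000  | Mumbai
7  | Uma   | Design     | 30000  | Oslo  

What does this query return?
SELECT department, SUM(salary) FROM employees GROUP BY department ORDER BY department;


Summing salary within each department:
  Design: 30000 = 30000
  Finance: 30000 + 120000 = 150000
  HR: 30000 = 30000
  Legal: 50000 = 50000
  Marketing: 30000 = 30000
  Research: 60000 = 60000


6 groups:
Design, 30000
Finance, 150000
HR, 30000
Legal, 50000
Marketing, 30000
Research, 60000


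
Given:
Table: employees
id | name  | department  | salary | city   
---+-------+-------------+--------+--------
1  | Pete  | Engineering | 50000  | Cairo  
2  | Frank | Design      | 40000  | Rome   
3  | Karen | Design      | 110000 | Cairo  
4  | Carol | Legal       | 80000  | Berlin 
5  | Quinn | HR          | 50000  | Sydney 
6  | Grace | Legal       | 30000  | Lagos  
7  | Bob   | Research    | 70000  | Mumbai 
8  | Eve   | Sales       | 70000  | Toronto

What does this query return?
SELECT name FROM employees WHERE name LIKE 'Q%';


LIKE 'Q%' matches names starting with 'Q'
Matching: 1

1 rows:
Quinn


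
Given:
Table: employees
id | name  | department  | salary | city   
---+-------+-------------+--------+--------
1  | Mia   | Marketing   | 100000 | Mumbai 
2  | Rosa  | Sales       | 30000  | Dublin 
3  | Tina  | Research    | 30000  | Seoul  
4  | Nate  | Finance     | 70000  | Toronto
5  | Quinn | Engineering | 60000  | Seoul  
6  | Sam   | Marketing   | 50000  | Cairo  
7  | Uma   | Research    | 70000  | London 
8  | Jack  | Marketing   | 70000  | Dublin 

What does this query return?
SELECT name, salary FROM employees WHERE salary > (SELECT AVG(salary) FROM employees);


Subquery: AVG(salary) = 60000.0
Filtering: salary > 60000.0
  Mia (100000) -> MATCH
  Nate (70000) -> MATCH
  Uma (70000) -> MATCH
  Jack (70000) -> MATCH


4 rows:
Mia, 100000
Nate, 70000
Uma, 70000
Jack, 70000


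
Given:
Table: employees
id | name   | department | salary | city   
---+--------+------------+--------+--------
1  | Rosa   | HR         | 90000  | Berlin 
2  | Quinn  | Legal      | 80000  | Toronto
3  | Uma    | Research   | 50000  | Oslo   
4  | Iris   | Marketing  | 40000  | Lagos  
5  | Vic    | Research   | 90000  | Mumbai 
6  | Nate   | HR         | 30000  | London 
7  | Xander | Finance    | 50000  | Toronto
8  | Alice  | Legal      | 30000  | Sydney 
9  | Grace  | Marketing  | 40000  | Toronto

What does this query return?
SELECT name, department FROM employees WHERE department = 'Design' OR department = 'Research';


Filtering: department = 'Design' OR 'Research'
Matching: 2 rows

2 rows:
Uma, Research
Vic, Research


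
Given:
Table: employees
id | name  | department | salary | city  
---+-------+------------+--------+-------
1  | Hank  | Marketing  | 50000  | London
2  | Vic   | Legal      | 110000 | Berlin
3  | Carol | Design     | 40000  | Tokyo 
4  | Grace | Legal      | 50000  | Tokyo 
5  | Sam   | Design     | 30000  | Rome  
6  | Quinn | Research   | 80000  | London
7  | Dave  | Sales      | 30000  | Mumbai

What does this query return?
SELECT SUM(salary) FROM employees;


SUM(salary) = 50000 + 110000 + 40000 + 50000 + 30000 + 80000 + 30000 = 390000

390000


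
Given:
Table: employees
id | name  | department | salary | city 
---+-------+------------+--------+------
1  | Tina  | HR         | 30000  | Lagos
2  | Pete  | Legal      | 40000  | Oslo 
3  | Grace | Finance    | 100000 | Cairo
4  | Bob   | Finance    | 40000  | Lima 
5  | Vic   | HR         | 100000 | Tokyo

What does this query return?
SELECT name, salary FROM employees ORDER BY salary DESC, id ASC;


Sorting by salary DESC, then id ASC for ties

5 rows:
Grace, 100000
Vic, 100000
Pete, 40000
Bob, 40000
Tina, 30000


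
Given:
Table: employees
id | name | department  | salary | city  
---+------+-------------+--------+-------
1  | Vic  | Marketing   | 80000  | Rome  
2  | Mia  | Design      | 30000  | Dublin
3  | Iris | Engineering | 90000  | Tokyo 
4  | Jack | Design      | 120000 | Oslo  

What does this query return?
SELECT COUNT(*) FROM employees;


COUNT(*) counts all rows

4


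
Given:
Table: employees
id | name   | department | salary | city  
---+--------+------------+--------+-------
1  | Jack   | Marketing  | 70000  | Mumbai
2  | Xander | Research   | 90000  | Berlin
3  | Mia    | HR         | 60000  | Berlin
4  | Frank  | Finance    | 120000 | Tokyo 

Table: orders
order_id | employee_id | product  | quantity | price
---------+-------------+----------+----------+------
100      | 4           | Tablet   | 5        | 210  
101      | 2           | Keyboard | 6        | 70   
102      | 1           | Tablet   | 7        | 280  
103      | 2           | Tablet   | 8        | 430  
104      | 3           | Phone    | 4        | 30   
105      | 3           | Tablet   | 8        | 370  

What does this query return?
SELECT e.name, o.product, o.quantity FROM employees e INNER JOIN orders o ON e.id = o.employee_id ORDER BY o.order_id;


Joining employees.id = orders.employee_id:
  employee Frank (id=4) -> order Tablet
  employee Xander (id=2) -> order Keyboard
  employee Jack (id=1) -> order Tablet
  employee Xander (id=2) -> order Tablet
  employee Mia (id=3) -> order Phone
  employee Mia (id=3) -> order Tablet


6 rows:
Frank, Tablet, 5
Xander, Keyboard, 6
Jack, Tablet, 7
Xander, Tablet, 8
Mia, Phone, 4
Mia, Tablet, 8


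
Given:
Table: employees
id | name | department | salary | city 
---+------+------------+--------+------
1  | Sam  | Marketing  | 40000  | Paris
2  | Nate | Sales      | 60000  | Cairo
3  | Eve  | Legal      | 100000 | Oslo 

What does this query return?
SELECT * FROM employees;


SELECT * returns all 3 rows with all columns

3 rows:
1, Sam, Marketing, 40000, Paris
2, Nate, Sales, 60000, Cairo
3, Eve, Legal, 100000, Oslo


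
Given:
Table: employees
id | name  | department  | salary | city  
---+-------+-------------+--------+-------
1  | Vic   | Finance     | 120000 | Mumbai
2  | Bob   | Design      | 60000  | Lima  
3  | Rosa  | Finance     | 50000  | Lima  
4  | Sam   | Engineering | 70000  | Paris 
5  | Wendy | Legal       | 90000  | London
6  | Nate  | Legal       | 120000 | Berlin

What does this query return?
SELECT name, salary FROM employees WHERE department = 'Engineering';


Filtering: department = 'Engineering'
Matching rows: 1

1 rows:
Sam, 70000


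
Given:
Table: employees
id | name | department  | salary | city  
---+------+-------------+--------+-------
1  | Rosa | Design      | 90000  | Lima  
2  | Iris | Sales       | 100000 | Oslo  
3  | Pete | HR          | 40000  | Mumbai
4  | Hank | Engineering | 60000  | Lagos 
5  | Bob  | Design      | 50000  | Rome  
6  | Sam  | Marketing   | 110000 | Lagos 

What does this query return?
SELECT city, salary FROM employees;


Projecting columns: city, salary

6 rows:
Lima, 90000
Oslo, 100000
Mumbai, 40000
Lagos, 60000
Rome, 50000
Lagos, 110000


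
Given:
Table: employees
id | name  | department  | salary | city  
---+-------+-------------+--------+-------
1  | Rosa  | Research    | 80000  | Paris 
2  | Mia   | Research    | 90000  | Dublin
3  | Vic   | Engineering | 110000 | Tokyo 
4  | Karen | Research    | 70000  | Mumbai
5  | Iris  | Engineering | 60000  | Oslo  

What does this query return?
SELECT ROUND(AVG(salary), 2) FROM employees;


SUM(salary) = 410000
COUNT = 5
ROUND(AVG, 2) = ROUND(410000 / 5, 2) = 82000.0

82000.0


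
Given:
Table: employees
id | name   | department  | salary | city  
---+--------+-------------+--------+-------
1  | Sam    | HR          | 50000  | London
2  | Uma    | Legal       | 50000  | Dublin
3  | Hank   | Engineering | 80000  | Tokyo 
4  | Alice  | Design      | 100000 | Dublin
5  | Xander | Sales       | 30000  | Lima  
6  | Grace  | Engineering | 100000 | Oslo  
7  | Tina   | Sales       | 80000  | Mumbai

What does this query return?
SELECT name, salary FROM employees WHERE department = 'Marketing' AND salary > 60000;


Filtering: department = 'Marketing' AND salary > 60000
Matching: 0 rows

Empty result set (0 rows)


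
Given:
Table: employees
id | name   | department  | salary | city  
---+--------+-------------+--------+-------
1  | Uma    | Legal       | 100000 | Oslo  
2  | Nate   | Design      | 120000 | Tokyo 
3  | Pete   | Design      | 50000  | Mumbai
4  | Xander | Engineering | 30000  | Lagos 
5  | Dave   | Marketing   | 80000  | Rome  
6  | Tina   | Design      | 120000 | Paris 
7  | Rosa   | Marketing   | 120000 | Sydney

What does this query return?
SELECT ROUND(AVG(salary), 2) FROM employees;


SUM(salary) = 620000
COUNT = 7
ROUND(AVG, 2) = ROUND(620000 / 7, 2) = 88571.43

88571.43


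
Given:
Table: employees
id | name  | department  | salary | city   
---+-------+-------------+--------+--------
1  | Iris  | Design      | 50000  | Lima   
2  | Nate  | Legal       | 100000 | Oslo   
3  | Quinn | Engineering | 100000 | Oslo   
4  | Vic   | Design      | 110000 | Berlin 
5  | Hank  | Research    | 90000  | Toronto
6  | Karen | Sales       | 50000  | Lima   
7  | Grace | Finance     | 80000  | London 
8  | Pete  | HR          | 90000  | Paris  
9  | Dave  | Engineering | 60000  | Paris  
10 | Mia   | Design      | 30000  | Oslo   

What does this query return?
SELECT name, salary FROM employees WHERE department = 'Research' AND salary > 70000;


Filtering: department = 'Research' AND salary > 70000
Matching: 1 rows

1 rows:
Hank, 90000


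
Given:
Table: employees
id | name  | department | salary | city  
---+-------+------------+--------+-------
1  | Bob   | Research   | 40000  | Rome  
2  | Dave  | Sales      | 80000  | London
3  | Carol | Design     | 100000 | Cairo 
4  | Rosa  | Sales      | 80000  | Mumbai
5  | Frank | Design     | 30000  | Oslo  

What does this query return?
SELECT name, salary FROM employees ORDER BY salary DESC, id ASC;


Sorting by salary DESC, then id ASC for ties

5 rows:
Carol, 100000
Dave, 80000
Rosa, 80000
Bob, 40000
Frank, 30000


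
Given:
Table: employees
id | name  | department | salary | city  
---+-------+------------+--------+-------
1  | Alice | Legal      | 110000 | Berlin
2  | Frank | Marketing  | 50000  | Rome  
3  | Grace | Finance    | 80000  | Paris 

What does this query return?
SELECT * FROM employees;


SELECT * returns all 3 rows with all columns

3 rows:
1, Alice, Legal, 110000, Berlin
2, Frank, Marketing, 50000, Rome
3, Grace, Finance, 80000, Paris


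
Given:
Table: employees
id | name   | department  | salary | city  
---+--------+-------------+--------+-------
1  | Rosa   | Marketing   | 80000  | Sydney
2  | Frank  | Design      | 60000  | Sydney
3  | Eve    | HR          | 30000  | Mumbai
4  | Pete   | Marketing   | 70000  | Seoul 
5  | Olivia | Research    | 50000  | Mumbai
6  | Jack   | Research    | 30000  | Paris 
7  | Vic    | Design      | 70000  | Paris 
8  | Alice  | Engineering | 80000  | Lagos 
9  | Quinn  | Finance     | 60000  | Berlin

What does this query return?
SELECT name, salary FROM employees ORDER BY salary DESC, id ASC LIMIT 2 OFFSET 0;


Sort by salary DESC (id ASC tiebreak), then skip 0 and take 2
Rows 1 through 2

2 rows:
Rosa, 80000
Alice, 80000


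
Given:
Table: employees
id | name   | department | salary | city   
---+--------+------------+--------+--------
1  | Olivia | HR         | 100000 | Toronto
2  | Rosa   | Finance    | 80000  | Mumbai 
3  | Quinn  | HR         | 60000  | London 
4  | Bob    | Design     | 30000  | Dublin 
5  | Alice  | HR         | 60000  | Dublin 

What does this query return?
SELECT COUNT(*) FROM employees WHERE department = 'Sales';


Counting rows where department = 'Sales'


0


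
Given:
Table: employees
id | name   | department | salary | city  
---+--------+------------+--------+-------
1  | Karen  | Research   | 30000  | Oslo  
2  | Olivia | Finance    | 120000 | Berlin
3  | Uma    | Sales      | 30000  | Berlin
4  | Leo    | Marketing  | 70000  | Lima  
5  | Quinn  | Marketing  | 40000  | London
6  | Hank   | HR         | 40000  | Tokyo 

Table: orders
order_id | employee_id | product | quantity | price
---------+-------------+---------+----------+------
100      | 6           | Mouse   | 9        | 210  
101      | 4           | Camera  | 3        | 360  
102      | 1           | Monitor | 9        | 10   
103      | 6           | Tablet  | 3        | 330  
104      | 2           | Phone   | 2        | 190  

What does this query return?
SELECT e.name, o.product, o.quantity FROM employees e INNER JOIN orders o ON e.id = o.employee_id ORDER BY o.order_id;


Joining employees.id = orders.employee_id:
  employee Hank (id=6) -> order Mouse
  employee Leo (id=4) -> order Camera
  employee Karen (id=1) -> order Monitor
  employee Hank (id=6) -> order Tablet
  employee Olivia (id=2) -> order Phone


5 rows:
Hank, Mouse, 9
Leo, Camera, 3
Karen, Monitor, 9
Hank, Tablet, 3
Olivia, Phone, 2


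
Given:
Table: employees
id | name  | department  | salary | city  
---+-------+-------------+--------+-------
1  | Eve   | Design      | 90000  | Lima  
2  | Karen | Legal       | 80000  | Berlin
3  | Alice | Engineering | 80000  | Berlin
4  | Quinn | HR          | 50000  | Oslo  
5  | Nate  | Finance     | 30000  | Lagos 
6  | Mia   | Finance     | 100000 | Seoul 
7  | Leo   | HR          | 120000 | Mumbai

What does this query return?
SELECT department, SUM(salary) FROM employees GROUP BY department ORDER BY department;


Summing salary within each department:
  Design: 90000 = 90000
  Engineering: 80000 = 80000
  Finance: 30000 + 100000 = 130000
  HR: 50000 + 120000 = 170000
  Legal: 80000 = 80000


5 groups:
Design, 90000
Engineering, 80000
Finance, 130000
HR, 170000
Legal, 80000


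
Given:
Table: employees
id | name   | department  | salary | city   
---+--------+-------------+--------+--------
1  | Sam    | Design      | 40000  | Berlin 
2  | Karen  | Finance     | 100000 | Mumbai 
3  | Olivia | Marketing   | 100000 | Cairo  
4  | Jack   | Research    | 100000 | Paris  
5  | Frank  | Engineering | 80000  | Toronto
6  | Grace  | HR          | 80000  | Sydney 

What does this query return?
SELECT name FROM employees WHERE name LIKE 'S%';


LIKE 'S%' matches names starting with 'S'
Matching: 1

1 rows:
Sam


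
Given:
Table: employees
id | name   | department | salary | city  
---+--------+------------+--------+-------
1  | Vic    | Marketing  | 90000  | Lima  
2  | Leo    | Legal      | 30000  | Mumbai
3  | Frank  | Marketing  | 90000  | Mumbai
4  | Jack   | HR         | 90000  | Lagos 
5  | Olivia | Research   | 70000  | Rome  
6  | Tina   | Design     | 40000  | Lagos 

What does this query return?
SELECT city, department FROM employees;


Projecting columns: city, department

6 rows:
Lima, Marketing
Mumbai, Legal
Mumbai, Marketing
Lagos, HR
Rome, Research
Lagos, Design


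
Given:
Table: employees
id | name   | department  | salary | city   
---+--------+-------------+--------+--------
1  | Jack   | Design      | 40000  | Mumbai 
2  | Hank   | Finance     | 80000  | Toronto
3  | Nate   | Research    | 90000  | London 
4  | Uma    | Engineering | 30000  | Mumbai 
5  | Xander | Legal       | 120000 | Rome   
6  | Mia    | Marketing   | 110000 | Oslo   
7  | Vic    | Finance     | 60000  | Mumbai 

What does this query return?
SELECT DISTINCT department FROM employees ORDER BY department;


All 'department' values (row order): Design, Finance, Research, Engineering, Legal, Marketing, Finance
Removing duplicates leaves 6 unique value(s).

6 values:
Design
Engineering
Finance
Legal
Marketing
Research


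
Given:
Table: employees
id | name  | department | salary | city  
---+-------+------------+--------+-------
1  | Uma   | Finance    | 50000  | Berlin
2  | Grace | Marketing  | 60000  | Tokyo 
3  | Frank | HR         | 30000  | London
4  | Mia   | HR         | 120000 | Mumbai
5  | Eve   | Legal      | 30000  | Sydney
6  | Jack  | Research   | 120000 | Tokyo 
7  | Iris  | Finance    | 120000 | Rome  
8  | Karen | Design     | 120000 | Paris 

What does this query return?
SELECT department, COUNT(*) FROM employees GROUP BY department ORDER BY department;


Assigning each row to its department group:
  Uma -> Finance
  Grace -> Marketing
  Frank -> HR
  Mia -> HR
  Eve -> Legal
  Jack -> Research
  Iris -> Finance
  Karen -> Design


6 groups:
Design, 1
Finance, 2
HR, 2
Legal, 1
Marketing, 1
Research, 1


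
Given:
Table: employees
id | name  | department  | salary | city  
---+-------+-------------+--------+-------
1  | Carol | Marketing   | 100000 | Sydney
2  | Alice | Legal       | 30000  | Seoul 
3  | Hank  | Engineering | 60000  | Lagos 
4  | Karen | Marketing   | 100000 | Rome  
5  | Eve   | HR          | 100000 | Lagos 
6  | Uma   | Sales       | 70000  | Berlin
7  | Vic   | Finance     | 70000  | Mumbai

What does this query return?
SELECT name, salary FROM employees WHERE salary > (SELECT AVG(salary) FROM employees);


Subquery: AVG(salary) = 75714.29
Filtering: salary > 75714.29
  Carol (100000) -> MATCH
  Karen (100000) -> MATCH
  Eve (100000) -> MATCH


3 rows:
Carol, 100000
Karen, 100000
Eve, 100000


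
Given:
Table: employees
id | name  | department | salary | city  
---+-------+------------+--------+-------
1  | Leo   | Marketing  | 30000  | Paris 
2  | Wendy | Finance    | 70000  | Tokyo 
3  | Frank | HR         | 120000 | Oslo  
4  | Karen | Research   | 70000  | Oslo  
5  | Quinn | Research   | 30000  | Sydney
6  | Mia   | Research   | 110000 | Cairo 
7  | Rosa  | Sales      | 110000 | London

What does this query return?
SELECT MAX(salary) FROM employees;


Salaries: 30000, 70000, 120000, 70000, 30000, 110000, 110000
MAX = 120000

120000


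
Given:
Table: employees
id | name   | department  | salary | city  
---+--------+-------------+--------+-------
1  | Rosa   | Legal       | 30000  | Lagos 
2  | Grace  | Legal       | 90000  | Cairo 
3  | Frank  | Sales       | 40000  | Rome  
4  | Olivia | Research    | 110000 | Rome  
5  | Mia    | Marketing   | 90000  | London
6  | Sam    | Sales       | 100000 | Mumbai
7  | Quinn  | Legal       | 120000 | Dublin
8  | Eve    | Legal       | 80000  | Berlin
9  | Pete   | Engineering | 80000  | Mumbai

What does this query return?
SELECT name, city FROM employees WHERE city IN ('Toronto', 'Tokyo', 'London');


Filtering: city IN ('Toronto', 'Tokyo', 'London')
Matching: 1 rows

1 rows:
Mia, London


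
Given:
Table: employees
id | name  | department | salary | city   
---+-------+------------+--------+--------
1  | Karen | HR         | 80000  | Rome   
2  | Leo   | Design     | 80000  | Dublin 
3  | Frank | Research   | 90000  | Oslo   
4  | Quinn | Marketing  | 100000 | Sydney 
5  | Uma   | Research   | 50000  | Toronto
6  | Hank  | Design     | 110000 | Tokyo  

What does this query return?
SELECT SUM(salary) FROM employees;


SUM(salary) = 80000 + 80000 + 90000 + 100000 + 50000 + 110000 = 510000

510000


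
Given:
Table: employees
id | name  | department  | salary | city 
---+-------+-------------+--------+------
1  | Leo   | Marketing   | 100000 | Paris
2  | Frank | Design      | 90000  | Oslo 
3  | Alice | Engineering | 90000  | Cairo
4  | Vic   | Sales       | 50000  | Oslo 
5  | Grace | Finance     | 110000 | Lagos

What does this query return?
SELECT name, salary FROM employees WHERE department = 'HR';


Filtering: department = 'HR'
Matching rows: 0

Empty result set (0 rows)


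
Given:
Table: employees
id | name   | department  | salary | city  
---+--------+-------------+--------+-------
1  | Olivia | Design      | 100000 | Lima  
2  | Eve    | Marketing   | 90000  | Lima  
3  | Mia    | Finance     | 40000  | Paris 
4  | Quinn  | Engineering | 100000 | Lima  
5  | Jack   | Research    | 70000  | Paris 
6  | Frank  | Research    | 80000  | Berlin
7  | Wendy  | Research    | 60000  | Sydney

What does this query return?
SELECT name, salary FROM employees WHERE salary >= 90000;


Filtering: salary >= 90000
Matching: 3 rows

3 rows:
Olivia, 100000
Eve, 90000
Quinn, 100000


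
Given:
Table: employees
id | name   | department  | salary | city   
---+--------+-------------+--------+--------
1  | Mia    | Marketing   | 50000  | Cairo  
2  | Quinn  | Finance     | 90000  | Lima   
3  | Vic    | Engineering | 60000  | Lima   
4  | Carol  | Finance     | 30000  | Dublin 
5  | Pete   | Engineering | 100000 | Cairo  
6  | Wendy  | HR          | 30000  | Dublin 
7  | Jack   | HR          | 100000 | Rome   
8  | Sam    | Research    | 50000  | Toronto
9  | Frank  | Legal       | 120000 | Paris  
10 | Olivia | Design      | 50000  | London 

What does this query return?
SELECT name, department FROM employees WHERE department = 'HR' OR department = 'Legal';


Filtering: department = 'HR' OR 'Legal'
Matching: 3 rows

3 rows:
Wendy, HR
Jack, HR
Frank, Legal


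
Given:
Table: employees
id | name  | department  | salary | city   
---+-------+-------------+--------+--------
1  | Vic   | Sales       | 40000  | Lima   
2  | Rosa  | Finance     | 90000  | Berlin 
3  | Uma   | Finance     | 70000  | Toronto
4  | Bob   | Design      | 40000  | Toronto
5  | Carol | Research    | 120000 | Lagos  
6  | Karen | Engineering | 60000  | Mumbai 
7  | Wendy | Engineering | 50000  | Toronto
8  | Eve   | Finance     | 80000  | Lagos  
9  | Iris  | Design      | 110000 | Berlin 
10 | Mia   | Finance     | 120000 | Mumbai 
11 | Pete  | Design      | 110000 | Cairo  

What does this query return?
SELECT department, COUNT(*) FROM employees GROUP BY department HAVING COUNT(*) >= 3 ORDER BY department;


Groups with count >= 3:
  Design: 3 -> PASS
  Finance: 4 -> PASS
  Engineering: 2 -> filtered out
  Research: 1 -> filtered out
  Sales: 1 -> filtered out


2 groups:
Design, 3
Finance, 4


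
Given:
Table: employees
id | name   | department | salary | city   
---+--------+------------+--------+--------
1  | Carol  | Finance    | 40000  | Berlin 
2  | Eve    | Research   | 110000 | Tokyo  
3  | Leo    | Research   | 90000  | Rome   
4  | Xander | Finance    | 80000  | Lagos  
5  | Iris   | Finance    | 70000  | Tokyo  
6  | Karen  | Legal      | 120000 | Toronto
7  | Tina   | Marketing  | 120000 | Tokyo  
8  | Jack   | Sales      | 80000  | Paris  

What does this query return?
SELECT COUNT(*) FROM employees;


COUNT(*) counts all rows

8


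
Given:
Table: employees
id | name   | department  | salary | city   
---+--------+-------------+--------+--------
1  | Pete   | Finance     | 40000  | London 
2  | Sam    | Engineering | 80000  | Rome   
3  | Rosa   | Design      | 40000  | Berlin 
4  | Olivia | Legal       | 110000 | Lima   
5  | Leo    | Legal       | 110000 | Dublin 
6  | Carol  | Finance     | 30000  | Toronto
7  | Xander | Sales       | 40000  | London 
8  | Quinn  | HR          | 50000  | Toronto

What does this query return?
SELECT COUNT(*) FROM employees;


COUNT(*) counts all rows

8


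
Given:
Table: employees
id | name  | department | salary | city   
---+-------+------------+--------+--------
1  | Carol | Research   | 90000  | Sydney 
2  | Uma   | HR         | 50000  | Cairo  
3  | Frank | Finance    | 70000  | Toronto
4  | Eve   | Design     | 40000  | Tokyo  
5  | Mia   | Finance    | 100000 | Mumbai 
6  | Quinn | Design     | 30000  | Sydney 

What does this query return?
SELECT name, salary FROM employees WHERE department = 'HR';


Filtering: department = 'HR'
Matching rows: 1

1 rows:
Uma, 50000


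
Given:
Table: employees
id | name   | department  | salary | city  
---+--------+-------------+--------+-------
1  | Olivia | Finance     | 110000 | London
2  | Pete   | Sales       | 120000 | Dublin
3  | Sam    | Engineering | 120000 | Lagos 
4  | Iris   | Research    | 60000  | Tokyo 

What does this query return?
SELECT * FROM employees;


SELECT * returns all 4 rows with all columns

4 rows:
1, Olivia, Finance, 110000, London
2, Pete, Sales, 120000, Dublin
3, Sam, Engineering, 120000, Lagos
4, Iris, Research, 60000, Tokyo


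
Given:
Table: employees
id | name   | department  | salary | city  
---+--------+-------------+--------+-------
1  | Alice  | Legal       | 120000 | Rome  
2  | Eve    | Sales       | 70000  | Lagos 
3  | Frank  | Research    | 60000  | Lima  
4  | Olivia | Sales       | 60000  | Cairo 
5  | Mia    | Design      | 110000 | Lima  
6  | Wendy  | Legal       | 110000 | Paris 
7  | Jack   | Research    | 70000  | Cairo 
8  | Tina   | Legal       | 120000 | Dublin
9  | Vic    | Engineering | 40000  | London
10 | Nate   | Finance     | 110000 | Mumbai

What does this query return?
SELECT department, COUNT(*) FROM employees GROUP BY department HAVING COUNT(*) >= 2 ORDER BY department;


Groups with count >= 2:
  Legal: 3 -> PASS
  Research: 2 -> PASS
  Sales: 2 -> PASS
  Design: 1 -> filtered out
  Engineering: 1 -> filtered out
  Finance: 1 -> filtered out


3 groups:
Legal, 3
Research, 2
Sales, 2


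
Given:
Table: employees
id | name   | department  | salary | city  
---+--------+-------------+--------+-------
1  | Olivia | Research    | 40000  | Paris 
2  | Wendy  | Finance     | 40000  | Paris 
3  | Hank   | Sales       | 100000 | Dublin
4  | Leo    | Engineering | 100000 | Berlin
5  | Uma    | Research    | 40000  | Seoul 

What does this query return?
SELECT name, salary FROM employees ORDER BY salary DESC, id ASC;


Sorting by salary DESC, then id ASC for ties

5 rows:
Hank, 100000
Leo, 100000
Olivia, 40000
Wendy, 40000
Uma, 40000


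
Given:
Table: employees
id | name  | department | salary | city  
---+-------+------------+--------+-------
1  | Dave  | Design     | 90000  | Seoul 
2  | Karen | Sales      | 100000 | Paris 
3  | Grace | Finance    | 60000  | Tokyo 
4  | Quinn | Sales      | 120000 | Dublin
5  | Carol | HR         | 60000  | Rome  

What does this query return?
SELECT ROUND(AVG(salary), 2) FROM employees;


SUM(salary) = 430000
COUNT = 5
ROUND(AVG, 2) = ROUND(430000 / 5, 2) = 86000.0

86000.0


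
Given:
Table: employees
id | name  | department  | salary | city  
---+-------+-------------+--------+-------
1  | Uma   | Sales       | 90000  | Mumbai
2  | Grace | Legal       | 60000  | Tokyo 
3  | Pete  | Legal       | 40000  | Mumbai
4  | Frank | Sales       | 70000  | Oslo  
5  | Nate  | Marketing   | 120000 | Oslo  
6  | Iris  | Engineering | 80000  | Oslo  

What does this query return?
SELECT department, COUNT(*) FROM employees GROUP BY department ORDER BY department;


Assigning each row to its department group:
  Uma -> Sales
  Grace -> Legal
  Pete -> Legal
  Frank -> Sales
  Nate -> Marketing
  Iris -> Engineering


4 groups:
Engineering, 1
Legal, 2
Marketing, 1
Sales, 2


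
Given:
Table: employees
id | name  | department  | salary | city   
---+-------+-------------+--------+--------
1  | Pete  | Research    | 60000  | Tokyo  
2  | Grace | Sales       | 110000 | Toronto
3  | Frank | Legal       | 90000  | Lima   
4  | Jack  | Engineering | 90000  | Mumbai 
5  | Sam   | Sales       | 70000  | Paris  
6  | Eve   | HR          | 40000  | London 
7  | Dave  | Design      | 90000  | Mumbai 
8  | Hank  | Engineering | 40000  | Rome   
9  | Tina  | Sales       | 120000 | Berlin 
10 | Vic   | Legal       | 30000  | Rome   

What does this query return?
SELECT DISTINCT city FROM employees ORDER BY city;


All 'city' values (row order): Tokyo, Toronto, Lima, Mumbai, Paris, London, Mumbai, Rome, Berlin, Rome
Removing duplicates leaves 8 unique value(s).

8 values:
Berlin
Lima
London
Mumbai
Paris
Rome
Tokyo
Toronto
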